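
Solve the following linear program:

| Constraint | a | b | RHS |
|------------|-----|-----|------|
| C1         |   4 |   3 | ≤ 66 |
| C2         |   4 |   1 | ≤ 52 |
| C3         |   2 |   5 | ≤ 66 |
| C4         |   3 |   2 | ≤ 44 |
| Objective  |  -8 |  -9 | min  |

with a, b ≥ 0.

Evaluate the objective at each vertex of the feasible region:
  z(0, 0) = 0
  z(13, 0) = -104
  z(12, 4) = -132
  z(8, 10) = -154  ←
  z(0, 13.2) = -118.8
The minimum is at a = 8, b = 10.

a = 8, b = 10, z = -154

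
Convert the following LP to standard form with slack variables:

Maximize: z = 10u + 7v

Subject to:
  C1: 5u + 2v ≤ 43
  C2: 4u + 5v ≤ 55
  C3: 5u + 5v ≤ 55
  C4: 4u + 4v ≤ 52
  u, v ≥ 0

max z = 10u + 7v

s.t.
  5u + 2v + s1 = 43
  4u + 5v + s2 = 55
  5u + 5v + s3 = 55
  4u + 4v + s4 = 52
  u, v, s1, s2, s3, s4 ≥ 0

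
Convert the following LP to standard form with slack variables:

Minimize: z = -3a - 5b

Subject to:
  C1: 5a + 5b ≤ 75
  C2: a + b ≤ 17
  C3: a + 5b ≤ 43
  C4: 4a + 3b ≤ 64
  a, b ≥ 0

min z = -3a - 5b

s.t.
  5a + 5b + s1 = 75
  a + b + s2 = 17
  a + 5b + s3 = 43
  4a + 3b + s4 = 64
  a, b, s1, s2, s3, s4 ≥ 0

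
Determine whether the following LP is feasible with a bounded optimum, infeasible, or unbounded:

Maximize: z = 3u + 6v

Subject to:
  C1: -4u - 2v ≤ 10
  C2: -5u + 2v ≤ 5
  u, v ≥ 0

Unbounded (objective can increase without bound)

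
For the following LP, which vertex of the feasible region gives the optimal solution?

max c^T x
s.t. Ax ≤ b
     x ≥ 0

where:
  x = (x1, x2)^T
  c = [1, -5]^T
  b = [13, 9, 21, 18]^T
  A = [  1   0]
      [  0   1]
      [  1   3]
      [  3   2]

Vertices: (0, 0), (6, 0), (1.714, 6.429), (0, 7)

Evaluate the objective at each vertex of the feasible region:
  z(0, 0) = 0
  z(6, 0) = 6  ←
  z(1.714, 6.429) = -30.43
  z(0, 7) = -35
The maximum is at x1 = 6, x2 = 0.

(6, 0)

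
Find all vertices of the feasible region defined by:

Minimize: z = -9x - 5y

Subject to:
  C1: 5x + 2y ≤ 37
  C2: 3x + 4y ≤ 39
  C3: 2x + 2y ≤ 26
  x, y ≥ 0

(0, 0), (7.4, 0), (5, 6), (0, 9.75)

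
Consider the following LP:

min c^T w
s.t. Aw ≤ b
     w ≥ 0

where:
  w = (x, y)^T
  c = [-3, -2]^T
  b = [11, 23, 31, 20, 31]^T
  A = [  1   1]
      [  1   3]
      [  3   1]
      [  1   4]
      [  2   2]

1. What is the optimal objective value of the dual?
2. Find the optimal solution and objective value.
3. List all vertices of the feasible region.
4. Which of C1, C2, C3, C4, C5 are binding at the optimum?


1. -32
2. x = 10, y = 1, z = -32
3. (0, 0), (10.33, 0), (10, 1), (8, 3), (0, 5)
4. C1, C3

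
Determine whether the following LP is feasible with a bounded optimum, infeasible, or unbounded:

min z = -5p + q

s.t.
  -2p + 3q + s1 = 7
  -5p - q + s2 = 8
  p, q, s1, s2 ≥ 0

Unbounded (objective can decrease without bound)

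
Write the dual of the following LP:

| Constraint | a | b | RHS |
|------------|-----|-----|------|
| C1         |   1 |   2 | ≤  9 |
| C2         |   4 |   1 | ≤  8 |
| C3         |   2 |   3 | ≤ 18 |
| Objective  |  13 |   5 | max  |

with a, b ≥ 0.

Primal max cᵀx s.t. Ax ≤ b, x ≥ 0  →  Dual min bᵀy s.t. Aᵀy ≥ c, y ≥ 0.

Minimize: z = 9y1 + 8y2 + 18y3

Subject to:
  y1 + 4y2 + 2y3 ≥ 13
  2y1 + y2 + 3y3 ≥ 5
  y1, y2, y3 ≥ 0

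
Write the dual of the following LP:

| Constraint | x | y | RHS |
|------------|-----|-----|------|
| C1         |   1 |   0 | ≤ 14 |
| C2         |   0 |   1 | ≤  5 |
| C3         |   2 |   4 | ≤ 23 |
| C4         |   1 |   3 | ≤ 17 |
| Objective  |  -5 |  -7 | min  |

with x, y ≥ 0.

Primal min cᵀx s.t. Ax ≤ b, x ≥ 0  →  Dual max −bᵀy s.t. Aᵀy ≥ −c, y ≥ 0.

Maximize: z = -14y1 - 5y2 - 23y3 - 17y4

Subject to:
  y1 + 2y3 + y4 ≥ 5
  y2 + 4y3 + 3y4 ≥ 7
  y1, y2, y3, y4 ≥ 0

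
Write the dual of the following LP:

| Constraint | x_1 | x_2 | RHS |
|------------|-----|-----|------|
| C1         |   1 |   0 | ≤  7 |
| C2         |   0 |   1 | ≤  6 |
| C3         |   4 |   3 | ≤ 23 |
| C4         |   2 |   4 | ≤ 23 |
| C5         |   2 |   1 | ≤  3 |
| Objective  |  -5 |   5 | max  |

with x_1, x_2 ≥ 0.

Primal max cᵀx s.t. Ax ≤ b, x ≥ 0  →  Dual min bᵀy s.t. Aᵀy ≥ c, y ≥ 0.

Minimize: z = 7y1 + 6y2 + 23y3 + 23y4 + 3y5

Subject to:
  y1 + 4y3 + 2y4 + 2y5 ≥ -5
  y2 + 3y3 + 4y4 + y5 ≥ 5
  y1, y2, y3, y4, y5 ≥ 0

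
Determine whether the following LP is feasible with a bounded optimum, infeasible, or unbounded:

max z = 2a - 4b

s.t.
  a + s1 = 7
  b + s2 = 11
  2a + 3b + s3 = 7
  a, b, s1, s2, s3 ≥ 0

Feasible with a bounded optimal solution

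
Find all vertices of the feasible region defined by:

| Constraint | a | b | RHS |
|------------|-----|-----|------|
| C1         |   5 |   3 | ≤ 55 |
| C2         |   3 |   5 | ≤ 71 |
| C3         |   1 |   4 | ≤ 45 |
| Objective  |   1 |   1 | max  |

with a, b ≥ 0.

(0, 0), (11, 0), (5, 10), (0, 11.25)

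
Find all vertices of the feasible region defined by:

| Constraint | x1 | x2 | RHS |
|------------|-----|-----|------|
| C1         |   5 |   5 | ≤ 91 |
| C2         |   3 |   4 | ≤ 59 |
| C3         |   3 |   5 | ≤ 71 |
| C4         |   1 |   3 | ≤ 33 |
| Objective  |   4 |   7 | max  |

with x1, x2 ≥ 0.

(0, 0), (18.2, 0), (13.8, 4.4), (9, 8), (0, 11)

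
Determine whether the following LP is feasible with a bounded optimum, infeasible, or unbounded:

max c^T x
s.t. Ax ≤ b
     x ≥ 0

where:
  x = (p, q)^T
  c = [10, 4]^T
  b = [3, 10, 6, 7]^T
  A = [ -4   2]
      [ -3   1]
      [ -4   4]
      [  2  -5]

Unbounded (objective can increase without bound)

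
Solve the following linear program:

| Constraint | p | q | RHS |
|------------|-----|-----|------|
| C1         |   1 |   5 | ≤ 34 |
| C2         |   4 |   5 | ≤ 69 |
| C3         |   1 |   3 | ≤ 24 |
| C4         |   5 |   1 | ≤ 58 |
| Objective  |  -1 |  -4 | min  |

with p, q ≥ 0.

Evaluate the objective at each vertex of the feasible region:
  z(0, 0) = 0
  z(11.6, 0) = -11.6
  z(10.71, 4.429) = -28.43
  z(9, 5) = -29  ←
  z(0, 6.8) = -27.2
The minimum is at p = 9, q = 5.

p = 9, q = 5, z = -29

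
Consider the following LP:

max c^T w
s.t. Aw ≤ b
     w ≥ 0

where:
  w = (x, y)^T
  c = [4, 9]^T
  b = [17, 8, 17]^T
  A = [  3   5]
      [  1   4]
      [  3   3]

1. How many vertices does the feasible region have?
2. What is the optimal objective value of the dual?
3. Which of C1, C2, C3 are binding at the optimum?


1. 4
2. 25
3. C1, C2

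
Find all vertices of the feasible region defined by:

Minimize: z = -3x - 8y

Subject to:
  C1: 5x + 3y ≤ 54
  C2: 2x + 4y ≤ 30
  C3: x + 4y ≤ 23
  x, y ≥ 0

(0, 0), (10.8, 0), (9, 3), (7, 4), (0, 5.75)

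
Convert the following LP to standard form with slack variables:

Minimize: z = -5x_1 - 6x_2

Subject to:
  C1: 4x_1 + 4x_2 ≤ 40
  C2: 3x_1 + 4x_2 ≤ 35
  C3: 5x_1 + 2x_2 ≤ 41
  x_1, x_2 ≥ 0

min z = -5x_1 - 6x_2

s.t.
  4x_1 + 4x_2 + s1 = 40
  3x_1 + 4x_2 + s2 = 35
  5x_1 + 2x_2 + s3 = 41
  x_1, x_2, s1, s2, s3 ≥ 0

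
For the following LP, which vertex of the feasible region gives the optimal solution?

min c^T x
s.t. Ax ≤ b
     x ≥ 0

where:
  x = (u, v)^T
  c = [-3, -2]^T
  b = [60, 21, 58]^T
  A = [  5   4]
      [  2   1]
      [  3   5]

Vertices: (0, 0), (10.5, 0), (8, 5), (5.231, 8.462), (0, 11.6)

Evaluate the objective at each vertex of the feasible region:
  z(0, 0) = 0
  z(10.5, 0) = -31.5
  z(8, 5) = -34  ←
  z(5.231, 8.462) = -32.62
  z(0, 11.6) = -23.2
The minimum is at u = 8, v = 5.

(8, 5)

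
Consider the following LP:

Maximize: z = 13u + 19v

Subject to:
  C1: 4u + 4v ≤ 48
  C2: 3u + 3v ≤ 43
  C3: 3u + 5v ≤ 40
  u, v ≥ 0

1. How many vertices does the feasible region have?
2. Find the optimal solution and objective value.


1. 4
2. u = 10, v = 2, z = 168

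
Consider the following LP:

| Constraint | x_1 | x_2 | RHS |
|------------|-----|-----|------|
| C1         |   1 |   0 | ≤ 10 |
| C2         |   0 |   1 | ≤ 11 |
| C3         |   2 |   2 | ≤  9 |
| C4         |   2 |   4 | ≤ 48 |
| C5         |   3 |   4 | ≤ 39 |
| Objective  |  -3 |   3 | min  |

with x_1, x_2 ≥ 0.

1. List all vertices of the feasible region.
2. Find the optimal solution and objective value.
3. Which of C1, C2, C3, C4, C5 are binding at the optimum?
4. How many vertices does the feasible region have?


1. (0, 0), (4.5, 0), (0, 4.5)
2. x_1 = 4.5, x_2 = 0, z = -13.5
3. C3
4. 3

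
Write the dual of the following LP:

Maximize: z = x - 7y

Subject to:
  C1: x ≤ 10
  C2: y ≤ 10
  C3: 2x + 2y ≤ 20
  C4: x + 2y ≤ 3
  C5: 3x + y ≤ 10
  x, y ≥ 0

Primal max cᵀx s.t. Ax ≤ b, x ≥ 0  →  Dual min bᵀy s.t. Aᵀy ≥ c, y ≥ 0.

Minimize: z = 10y1 + 10y2 + 20y3 + 3y4 + 10y5

Subject to:
  y1 + 2y3 + y4 + 3y5 ≥ 1
  y2 + 2y3 + 2y4 + y5 ≥ -7
  y1, y2, y3, y4, y5 ≥ 0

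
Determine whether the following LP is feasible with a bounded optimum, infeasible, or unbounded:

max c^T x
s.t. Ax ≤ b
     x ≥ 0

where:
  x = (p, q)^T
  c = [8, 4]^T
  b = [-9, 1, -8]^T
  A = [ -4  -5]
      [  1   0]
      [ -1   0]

Infeasible (no feasible solution exists)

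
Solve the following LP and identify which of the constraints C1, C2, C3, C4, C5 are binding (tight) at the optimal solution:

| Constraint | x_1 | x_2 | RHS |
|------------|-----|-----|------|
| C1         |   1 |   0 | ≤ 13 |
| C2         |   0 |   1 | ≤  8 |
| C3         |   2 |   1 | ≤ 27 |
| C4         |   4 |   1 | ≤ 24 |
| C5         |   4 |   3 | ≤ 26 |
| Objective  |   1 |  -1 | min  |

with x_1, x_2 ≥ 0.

At x_1 = 0, x_2 = 8, compute slack b - a·x for each constraint:
  C1: 13 − 0 = 13  (slack)
  C2: 8 − 8 = 0  (binding)
  C3: 27 − 8 = 19  (slack)
  C4: 24 − 8 = 16  (slack)
  C5: 26 − 24 = 2  (slack)

Optimal: x_1 = 0, x_2 = 8
Binding: C2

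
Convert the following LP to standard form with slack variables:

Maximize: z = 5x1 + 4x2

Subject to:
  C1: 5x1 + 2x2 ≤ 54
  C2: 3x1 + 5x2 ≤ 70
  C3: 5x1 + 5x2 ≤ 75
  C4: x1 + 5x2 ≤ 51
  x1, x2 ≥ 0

max z = 5x1 + 4x2

s.t.
  5x1 + 2x2 + s1 = 54
  3x1 + 5x2 + s2 = 70
  5x1 + 5x2 + s3 = 75
  x1 + 5x2 + s4 = 51
  x1, x2, s1, s2, s3, s4 ≥ 0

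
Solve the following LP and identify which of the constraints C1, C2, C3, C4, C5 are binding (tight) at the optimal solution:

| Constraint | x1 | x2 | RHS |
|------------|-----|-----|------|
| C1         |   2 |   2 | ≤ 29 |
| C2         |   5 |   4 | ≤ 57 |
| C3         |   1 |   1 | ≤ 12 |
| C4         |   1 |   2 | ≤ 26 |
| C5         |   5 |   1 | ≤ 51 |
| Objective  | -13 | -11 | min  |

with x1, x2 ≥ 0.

At x1 = 9, x2 = 3, compute slack b - a·x for each constraint:
  C1: 29 − 24 = 5  (slack)
  C2: 57 − 57 = 0  (binding)
  C3: 12 − 12 = 0  (binding)
  C4: 26 − 15 = 11  (slack)
  C5: 51 − 48 = 3  (slack)

Optimal: x1 = 9, x2 = 3
Binding: C2, C3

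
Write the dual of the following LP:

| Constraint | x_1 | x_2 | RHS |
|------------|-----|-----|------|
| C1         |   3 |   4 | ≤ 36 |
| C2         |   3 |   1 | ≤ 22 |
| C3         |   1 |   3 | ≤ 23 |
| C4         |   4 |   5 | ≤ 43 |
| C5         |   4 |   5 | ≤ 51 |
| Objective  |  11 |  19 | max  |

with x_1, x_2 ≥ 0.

Primal max cᵀx s.t. Ax ≤ b, x ≥ 0  →  Dual min bᵀy s.t. Aᵀy ≥ c, y ≥ 0.

Minimize: z = 36y1 + 22y2 + 23y3 + 43y4 + 51y5

Subject to:
  3y1 + 3y2 + y3 + 4y4 + 4y5 ≥ 11
  4y1 + y2 + 3y3 + 5y4 + 5y5 ≥ 19
  y1, y2, y3, y4, y5 ≥ 0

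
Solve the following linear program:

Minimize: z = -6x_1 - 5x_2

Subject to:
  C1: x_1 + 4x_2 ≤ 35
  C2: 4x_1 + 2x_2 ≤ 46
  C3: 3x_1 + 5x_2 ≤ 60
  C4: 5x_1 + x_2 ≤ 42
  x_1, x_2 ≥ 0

Evaluate the objective at each vertex of the feasible region:
  z(0, 0) = 0
  z(8.4, 0) = -50.4
  z(7, 7) = -77  ←
  z(0, 8.75) = -43.75
The minimum is at x_1 = 7, x_2 = 7.

x_1 = 7, x_2 = 7, z = -77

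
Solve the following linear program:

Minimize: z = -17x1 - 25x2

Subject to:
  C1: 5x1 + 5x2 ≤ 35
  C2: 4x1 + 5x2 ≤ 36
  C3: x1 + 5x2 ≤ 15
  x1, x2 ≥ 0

Evaluate the objective at each vertex of the feasible region:
  z(0, 0) = 0
  z(7, 0) = -119
  z(5, 2) = -135  ←
  z(0, 3) = -75
The minimum is at x1 = 5, x2 = 2.

x1 = 5, x2 = 2, z = -135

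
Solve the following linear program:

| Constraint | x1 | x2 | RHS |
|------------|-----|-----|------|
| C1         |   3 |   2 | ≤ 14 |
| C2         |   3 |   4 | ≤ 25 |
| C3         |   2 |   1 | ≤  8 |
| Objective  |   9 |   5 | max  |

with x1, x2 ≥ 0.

Evaluate the objective at each vertex of the feasible region:
  z(0, 0) = 0
  z(4, 0) = 36
  z(2, 4) = 38  ←
  z(1, 5.5) = 36.5
  z(0, 6.25) = 31.25
The maximum is at x1 = 2, x2 = 4.

x1 = 2, x2 = 4, z = 38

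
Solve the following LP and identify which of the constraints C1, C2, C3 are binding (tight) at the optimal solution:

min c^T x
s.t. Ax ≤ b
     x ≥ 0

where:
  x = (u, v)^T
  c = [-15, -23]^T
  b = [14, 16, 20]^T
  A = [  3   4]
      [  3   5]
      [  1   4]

At u = 2, v = 2, compute slack b - a·x for each constraint:
  C1: 14 − 14 = 0  (binding)
  C2: 16 − 16 = 0  (binding)
  C3: 20 − 10 = 10  (slack)

Optimal: u = 2, v = 2
Binding: C1, C2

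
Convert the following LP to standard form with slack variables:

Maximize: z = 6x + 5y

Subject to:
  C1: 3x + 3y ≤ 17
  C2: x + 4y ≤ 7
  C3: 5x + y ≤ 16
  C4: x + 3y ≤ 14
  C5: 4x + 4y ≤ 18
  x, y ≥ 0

max z = 6x + 5y

s.t.
  3x + 3y + s1 = 17
  x + 4y + s2 = 7
  5x + y + s3 = 16
  x + 3y + s4 = 14
  4x + 4y + s5 = 18
  x, y, s1, s2, s3, s4, s5 ≥ 0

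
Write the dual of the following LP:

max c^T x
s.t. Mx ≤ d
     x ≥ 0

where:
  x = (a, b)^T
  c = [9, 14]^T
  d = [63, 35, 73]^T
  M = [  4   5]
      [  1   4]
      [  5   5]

Primal max cᵀx s.t. Ax ≤ b, x ≥ 0  →  Dual min bᵀy s.t. Aᵀy ≥ c, y ≥ 0.

Minimize: z = 63y1 + 35y2 + 73y3

Subject to:
  4y1 + y2 + 5y3 ≥ 9
  5y1 + 4y2 + 5y3 ≥ 14
  y1, y2, y3 ≥ 0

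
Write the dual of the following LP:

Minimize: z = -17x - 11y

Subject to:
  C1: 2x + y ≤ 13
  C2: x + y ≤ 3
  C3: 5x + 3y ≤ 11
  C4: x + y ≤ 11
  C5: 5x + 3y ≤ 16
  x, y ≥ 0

Primal min cᵀx s.t. Ax ≤ b, x ≥ 0  →  Dual max −bᵀy s.t. Aᵀy ≥ −c, y ≥ 0.

Maximize: z = -13y1 - 3y2 - 11y3 - 11y4 - 16y5

Subject to:
  2y1 + y2 + 5y3 + y4 + 5y5 ≥ 17
  y1 + y2 + 3y3 + y4 + 3y5 ≥ 11
  y1, y2, y3, y4, y5 ≥ 0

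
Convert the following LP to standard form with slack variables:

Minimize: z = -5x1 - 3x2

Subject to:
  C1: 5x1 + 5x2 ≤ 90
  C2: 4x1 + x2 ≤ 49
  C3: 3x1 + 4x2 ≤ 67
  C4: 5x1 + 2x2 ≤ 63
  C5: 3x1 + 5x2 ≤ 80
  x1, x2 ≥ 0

min z = -5x1 - 3x2

s.t.
  5x1 + 5x2 + s1 = 90
  4x1 + x2 + s2 = 49
  3x1 + 4x2 + s3 = 67
  5x1 + 2x2 + s4 = 63
  3x1 + 5x2 + s5 = 80
  x1, x2, s1, s2, s3, s4, s5 ≥ 0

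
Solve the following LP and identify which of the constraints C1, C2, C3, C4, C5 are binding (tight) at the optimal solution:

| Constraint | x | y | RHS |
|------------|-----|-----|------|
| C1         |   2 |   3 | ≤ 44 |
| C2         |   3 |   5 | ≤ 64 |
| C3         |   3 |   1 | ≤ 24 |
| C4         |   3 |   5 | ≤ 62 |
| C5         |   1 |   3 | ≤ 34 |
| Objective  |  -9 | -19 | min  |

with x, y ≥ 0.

At x = 4, y = 10, compute slack b - a·x for each constraint:
  C1: 44 − 38 = 6  (slack)
  C2: 64 − 62 = 2  (slack)
  C3: 24 − 22 = 2  (slack)
  C4: 62 − 62 = 0  (binding)
  C5: 34 − 34 = 0  (binding)

Optimal: x = 4, y = 10
Binding: C4, C5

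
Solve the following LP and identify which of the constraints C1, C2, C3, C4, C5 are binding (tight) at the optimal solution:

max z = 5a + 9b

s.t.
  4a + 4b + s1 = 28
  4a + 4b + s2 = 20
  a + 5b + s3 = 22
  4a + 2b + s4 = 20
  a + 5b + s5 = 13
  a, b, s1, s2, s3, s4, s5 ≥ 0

At a = 3, b = 2, compute slack b - a·x for each constraint:
  C1: 28 − 20 = 8  (slack)
  C2: 20 − 20 = 0  (binding)
  C3: 22 − 13 = 9  (slack)
  C4: 20 − 16 = 4  (slack)
  C5: 13 − 13 = 0  (binding)

Optimal: a = 3, b = 2
Binding: C2, C5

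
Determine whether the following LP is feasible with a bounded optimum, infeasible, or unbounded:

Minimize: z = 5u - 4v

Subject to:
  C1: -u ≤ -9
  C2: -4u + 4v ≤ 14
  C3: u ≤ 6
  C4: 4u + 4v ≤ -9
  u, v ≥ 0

Infeasible (no feasible solution exists)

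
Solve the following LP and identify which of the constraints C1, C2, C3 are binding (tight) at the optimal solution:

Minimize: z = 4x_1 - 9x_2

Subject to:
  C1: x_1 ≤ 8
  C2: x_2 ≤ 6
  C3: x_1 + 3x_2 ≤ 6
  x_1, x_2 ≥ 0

At x_1 = 0, x_2 = 2, compute slack b - a·x for each constraint:
  C1: 8 − 0 = 8  (slack)
  C2: 6 − 2 = 4  (slack)
  C3: 6 − 6 = 0  (binding)

Optimal: x_1 = 0, x_2 = 2
Binding: C3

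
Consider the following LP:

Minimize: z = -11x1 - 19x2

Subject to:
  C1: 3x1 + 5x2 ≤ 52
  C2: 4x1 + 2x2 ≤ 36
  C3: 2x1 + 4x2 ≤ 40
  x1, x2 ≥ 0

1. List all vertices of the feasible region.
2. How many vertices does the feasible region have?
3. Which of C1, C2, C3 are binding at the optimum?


1. (0, 0), (9, 0), (5.429, 7.143), (4, 8), (0, 10)
2. 5
3. C1, C3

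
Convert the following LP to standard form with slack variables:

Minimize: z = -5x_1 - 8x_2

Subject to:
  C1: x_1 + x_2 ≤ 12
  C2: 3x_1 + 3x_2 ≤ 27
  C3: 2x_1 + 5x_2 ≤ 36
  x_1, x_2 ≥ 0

min z = -5x_1 - 8x_2

s.t.
  x_1 + x_2 + s1 = 12
  3x_1 + 3x_2 + s2 = 27
  2x_1 + 5x_2 + s3 = 36
  x_1, x_2, s1, s2, s3 ≥ 0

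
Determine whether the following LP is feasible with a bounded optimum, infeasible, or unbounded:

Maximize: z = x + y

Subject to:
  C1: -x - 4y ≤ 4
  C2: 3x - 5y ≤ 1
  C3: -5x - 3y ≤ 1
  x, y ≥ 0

Unbounded (objective can increase without bound)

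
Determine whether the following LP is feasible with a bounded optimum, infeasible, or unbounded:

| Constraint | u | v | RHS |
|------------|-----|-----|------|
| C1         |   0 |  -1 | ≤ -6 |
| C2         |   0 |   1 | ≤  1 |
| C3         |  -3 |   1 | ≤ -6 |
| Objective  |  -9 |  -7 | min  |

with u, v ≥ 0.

Infeasible (no feasible solution exists)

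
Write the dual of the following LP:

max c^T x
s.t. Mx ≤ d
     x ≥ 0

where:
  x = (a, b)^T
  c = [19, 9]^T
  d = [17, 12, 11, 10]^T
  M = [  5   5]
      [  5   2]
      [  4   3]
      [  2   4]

Primal max cᵀx s.t. Ax ≤ b, x ≥ 0  →  Dual min bᵀy s.t. Aᵀy ≥ c, y ≥ 0.

Minimize: z = 17y1 + 12y2 + 11y3 + 10y4

Subject to:
  5y1 + 5y2 + 4y3 + 2y4 ≥ 19
  5y1 + 2y2 + 3y3 + 4y4 ≥ 9
  y1, y2, y3, y4 ≥ 0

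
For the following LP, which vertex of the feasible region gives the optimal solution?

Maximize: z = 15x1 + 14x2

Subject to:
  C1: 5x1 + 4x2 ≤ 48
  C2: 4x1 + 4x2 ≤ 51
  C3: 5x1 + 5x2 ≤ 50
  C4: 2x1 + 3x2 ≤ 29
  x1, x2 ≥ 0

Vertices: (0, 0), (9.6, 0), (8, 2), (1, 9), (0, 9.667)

Evaluate the objective at each vertex of the feasible region:
  z(0, 0) = 0
  z(9.6, 0) = 144
  z(8, 2) = 148  ←
  z(1, 9) = 141
  z(0, 9.667) = 135.3
The maximum is at x1 = 8, x2 = 2.

(8, 2)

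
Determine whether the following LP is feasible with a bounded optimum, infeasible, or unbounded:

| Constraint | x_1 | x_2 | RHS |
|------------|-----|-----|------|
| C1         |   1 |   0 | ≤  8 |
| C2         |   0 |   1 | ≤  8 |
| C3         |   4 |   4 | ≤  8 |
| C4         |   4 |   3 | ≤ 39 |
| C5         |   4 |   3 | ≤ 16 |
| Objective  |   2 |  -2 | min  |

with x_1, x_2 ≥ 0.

Feasible with a bounded optimal solution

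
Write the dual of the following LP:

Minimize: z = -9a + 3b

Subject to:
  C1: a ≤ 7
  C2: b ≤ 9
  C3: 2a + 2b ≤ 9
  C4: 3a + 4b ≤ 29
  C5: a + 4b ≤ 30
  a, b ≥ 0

Primal min cᵀx s.t. Ax ≤ b, x ≥ 0  →  Dual max −bᵀy s.t. Aᵀy ≥ −c, y ≥ 0.

Maximize: z = -7y1 - 9y2 - 9y3 - 29y4 - 30y5

Subject to:
  y1 + 2y3 + 3y4 + y5 ≥ 9
  y2 + 2y3 + 4y4 + 4y5 ≥ -3
  y1, y2, y3, y4, y5 ≥ 0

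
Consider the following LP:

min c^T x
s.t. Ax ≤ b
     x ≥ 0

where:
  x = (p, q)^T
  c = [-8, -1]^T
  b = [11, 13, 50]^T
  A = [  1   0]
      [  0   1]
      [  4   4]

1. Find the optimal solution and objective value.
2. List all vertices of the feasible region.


1. p = 11, q = 1.5, z = -89.5
2. (0, 0), (11, 0), (11, 1.5), (0, 12.5)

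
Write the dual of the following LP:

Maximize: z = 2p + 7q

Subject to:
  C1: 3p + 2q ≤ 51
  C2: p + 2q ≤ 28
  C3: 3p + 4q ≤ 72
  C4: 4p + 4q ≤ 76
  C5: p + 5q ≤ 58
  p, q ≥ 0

Primal max cᵀx s.t. Ax ≤ b, x ≥ 0  →  Dual min bᵀy s.t. Aᵀy ≥ c, y ≥ 0.

Minimize: z = 51y1 + 28y2 + 72y3 + 76y4 + 58y5

Subject to:
  3y1 + y2 + 3y3 + 4y4 + y5 ≥ 2
  2y1 + 2y2 + 4y3 + 4y4 + 5y5 ≥ 7
  y1, y2, y3, y4, y5 ≥ 0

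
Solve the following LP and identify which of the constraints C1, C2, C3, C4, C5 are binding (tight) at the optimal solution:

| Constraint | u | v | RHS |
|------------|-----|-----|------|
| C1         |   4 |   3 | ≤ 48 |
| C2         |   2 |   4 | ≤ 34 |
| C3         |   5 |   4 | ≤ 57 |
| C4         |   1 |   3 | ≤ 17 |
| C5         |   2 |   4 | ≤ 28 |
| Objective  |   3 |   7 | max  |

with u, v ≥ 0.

At u = 8, v = 3, compute slack b - a·x for each constraint:
  C1: 48 − 41 = 7  (slack)
  C2: 34 − 28 = 6  (slack)
  C3: 57 − 52 = 5  (slack)
  C4: 17 − 17 = 0  (binding)
  C5: 28 − 28 = 0  (binding)

Optimal: u = 8, v = 3
Binding: C4, C5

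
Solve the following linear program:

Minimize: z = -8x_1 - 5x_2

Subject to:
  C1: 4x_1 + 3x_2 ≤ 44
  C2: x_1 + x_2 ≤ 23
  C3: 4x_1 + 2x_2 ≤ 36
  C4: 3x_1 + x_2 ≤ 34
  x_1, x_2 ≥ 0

Evaluate the objective at each vertex of the feasible region:
  z(0, 0) = 0
  z(9, 0) = -72
  z(5, 8) = -80  ←
  z(0, 14.67) = -73.33
The minimum is at x_1 = 5, x_2 = 8.

x_1 = 5, x_2 = 8, z = -80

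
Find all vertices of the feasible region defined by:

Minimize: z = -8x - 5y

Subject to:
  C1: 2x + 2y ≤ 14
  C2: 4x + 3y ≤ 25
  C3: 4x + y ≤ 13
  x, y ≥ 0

(0, 0), (3.25, 0), (2, 5), (0, 7)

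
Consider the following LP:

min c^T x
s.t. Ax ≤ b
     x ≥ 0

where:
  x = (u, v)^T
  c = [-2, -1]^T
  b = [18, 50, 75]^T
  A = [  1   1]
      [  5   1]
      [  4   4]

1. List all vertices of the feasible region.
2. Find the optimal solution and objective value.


1. (0, 0), (10, 0), (8, 10), (0, 18)
2. u = 8, v = 10, z = -26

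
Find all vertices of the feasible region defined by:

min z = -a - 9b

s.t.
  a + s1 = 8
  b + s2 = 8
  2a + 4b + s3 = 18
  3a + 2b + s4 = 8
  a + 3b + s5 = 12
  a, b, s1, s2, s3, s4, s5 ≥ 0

(0, 0), (2.667, 0), (0, 4)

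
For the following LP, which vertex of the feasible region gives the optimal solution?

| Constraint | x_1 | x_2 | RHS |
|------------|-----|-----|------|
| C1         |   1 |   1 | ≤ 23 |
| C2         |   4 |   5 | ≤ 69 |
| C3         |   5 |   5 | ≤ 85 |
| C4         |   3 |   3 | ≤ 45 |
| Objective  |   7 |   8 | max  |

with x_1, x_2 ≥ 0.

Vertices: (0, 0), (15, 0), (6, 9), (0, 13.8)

Evaluate the objective at each vertex of the feasible region:
  z(0, 0) = 0
  z(15, 0) = 105
  z(6, 9) = 114  ←
  z(0, 13.8) = 110.4
The maximum is at x_1 = 6, x_2 = 9.

(6, 9)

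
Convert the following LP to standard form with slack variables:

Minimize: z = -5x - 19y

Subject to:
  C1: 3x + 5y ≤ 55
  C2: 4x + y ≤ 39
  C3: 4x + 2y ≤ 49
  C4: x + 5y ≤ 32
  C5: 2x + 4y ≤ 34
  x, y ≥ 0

min z = -5x - 19y

s.t.
  3x + 5y + s1 = 55
  4x + y + s2 = 39
  4x + 2y + s3 = 49
  x + 5y + s4 = 32
  2x + 4y + s5 = 34
  x, y, s1, s2, s3, s4, s5 ≥ 0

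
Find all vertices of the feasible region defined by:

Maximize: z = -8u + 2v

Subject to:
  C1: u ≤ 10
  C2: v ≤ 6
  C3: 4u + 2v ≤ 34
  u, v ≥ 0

(0, 0), (8.5, 0), (5.5, 6), (0, 6)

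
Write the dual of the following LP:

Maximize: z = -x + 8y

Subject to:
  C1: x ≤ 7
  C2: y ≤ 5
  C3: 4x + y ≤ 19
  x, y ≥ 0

Primal max cᵀx s.t. Ax ≤ b, x ≥ 0  →  Dual min bᵀy s.t. Aᵀy ≥ c, y ≥ 0.

Minimize: z = 7y1 + 5y2 + 19y3

Subject to:
  y1 + 4y3 ≥ -1
  y2 + y3 ≥ 8
  y1, y2, y3 ≥ 0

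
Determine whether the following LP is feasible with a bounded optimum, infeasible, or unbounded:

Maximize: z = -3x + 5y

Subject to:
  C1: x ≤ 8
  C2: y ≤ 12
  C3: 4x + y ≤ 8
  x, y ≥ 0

Feasible with a bounded optimal solution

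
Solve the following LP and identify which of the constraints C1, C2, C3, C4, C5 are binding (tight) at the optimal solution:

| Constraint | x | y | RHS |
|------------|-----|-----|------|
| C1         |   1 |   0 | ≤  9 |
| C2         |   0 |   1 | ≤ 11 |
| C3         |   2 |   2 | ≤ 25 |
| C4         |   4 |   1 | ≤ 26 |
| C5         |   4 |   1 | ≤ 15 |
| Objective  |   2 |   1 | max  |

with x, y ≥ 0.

At x = 1, y = 11, compute slack b - a·x for each constraint:
  C1: 9 − 1 = 8  (slack)
  C2: 11 − 11 = 0  (binding)
  C3: 25 − 24 = 1  (slack)
  C4: 26 − 15 = 11  (slack)
  C5: 15 − 15 = 0  (binding)

Optimal: x = 1, y = 11
Binding: C2, C5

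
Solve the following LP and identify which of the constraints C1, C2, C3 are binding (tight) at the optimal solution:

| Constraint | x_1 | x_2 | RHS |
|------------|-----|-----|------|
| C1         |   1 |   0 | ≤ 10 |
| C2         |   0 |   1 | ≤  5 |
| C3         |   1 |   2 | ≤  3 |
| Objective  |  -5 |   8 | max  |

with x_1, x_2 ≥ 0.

At x_1 = 0, x_2 = 1.5, compute slack b - a·x for each constraint:
  C1: 10 − 0 = 10  (slack)
  C2: 5 − 1.5 = 3.5  (slack)
  C3: 3 − 3 = 0  (binding)

Optimal: x_1 = 0, x_2 = 1.5
Binding: C3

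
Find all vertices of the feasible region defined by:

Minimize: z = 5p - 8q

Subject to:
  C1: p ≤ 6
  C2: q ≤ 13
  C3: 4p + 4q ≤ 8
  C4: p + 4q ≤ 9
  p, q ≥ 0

(0, 0), (2, 0), (0, 2)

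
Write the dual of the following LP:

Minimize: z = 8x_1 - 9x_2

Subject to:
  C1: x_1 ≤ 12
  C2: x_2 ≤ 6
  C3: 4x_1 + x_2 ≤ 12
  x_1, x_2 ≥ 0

Primal min cᵀx s.t. Ax ≤ b, x ≥ 0  →  Dual max −bᵀy s.t. Aᵀy ≥ −c, y ≥ 0.

Maximize: z = -12y1 - 6y2 - 12y3

Subject to:
  y1 + 4y3 ≥ -8
  y2 + y3 ≥ 9
  y1, y2, y3 ≥ 0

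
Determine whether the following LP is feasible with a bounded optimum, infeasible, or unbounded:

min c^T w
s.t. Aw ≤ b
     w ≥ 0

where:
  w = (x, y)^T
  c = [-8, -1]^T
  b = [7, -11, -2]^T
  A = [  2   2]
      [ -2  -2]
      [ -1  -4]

Infeasible (no feasible solution exists)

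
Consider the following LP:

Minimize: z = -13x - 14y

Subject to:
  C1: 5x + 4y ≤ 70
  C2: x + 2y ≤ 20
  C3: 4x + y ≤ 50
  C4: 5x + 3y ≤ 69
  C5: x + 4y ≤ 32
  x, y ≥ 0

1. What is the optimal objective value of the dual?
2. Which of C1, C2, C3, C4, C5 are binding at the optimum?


1. -200
2. C1, C2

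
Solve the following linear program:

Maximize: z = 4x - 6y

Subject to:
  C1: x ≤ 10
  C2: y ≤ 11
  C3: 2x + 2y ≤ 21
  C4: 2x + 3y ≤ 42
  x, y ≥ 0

Evaluate the objective at each vertex of the feasible region:
  z(0, 0) = 0
  z(10, 0) = 40  ←
  z(10, 0.5) = 37
  z(0, 10.5) = -63
The maximum is at x = 10, y = 0.

x = 10, y = 0, z = 40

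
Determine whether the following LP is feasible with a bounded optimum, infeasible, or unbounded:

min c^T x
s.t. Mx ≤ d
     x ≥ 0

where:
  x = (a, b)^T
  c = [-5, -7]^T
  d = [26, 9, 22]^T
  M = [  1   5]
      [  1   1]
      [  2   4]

Feasible with a bounded optimal solution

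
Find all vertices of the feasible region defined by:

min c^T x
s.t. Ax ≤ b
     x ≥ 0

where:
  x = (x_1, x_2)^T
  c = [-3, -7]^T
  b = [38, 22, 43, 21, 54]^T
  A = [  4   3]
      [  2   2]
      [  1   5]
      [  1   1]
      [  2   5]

(0, 0), (9.5, 0), (5, 6), (3, 8), (0, 8.6)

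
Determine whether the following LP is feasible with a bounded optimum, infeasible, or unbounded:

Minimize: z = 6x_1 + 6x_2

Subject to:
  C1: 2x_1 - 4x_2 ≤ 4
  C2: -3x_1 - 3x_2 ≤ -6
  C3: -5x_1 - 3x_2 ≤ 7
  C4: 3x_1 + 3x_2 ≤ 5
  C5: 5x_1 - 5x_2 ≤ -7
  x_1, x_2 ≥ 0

Infeasible (no feasible solution exists)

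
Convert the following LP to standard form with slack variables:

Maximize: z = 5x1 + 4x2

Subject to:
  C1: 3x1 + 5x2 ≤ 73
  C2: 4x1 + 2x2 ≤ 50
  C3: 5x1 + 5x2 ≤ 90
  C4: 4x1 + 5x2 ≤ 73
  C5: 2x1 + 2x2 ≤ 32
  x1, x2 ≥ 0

max z = 5x1 + 4x2

s.t.
  3x1 + 5x2 + s1 = 73
  4x1 + 2x2 + s2 = 50
  5x1 + 5x2 + s3 = 90
  4x1 + 5x2 + s4 = 73
  2x1 + 2x2 + s5 = 32
  x1, x2, s1, s2, s3, s4, s5 ≥ 0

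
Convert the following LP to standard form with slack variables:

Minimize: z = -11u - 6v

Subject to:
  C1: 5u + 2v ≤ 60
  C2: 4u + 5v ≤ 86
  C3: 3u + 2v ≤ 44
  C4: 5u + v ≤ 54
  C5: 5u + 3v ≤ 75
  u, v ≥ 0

min z = -11u - 6v

s.t.
  5u + 2v + s1 = 60
  4u + 5v + s2 = 86
  3u + 2v + s3 = 44
  5u + v + s4 = 54
  5u + 3v + s5 = 75
  u, v, s1, s2, s3, s4, s5 ≥ 0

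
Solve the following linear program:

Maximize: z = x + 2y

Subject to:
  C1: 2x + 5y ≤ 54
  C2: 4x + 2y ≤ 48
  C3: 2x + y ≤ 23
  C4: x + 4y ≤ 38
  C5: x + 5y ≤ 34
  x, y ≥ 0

Evaluate the objective at each vertex of the feasible region:
  z(0, 0) = 0
  z(11.5, 0) = 11.5
  z(9, 5) = 19  ←
  z(0, 6.8) = 13.6
The maximum is at x = 9, y = 5.

x = 9, y = 5, z = 19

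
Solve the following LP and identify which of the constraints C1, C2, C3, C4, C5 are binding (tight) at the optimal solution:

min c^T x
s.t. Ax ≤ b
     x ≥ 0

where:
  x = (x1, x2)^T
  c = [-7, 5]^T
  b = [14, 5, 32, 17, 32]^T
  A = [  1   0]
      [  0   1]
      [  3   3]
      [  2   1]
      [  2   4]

At x1 = 8.5, x2 = 0, compute slack b - a·x for each constraint:
  C1: 14 − 8.5 = 5.5  (slack)
  C2: 5 − 0 = 5  (slack)
  C3: 32 − 25.5 = 6.5  (slack)
  C4: 17 − 17 = 0  (binding)
  C5: 32 − 17 = 15  (slack)

Optimal: x1 = 8.5, x2 = 0
Binding: C4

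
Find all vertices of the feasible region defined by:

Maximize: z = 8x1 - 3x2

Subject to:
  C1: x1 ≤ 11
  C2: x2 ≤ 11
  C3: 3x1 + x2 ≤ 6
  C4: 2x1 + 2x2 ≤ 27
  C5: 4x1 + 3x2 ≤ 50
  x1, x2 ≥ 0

(0, 0), (2, 0), (0, 6)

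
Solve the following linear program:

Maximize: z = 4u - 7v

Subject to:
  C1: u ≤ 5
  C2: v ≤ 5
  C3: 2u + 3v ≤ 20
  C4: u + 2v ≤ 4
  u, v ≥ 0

Evaluate the objective at each vertex of the feasible region:
  z(0, 0) = 0
  z(4, 0) = 16  ←
  z(0, 2) = -14
The maximum is at u = 4, v = 0.

u = 4, v = 0, z = 16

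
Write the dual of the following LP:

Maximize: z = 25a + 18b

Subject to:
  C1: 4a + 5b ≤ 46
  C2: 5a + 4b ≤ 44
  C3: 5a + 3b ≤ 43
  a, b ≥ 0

Primal max cᵀx s.t. Ax ≤ b, x ≥ 0  →  Dual min bᵀy s.t. Aᵀy ≥ c, y ≥ 0.

Minimize: z = 46y1 + 44y2 + 43y3

Subject to:
  4y1 + 5y2 + 5y3 ≥ 25
  5y1 + 4y2 + 3y3 ≥ 18
  y1, y2, y3 ≥ 0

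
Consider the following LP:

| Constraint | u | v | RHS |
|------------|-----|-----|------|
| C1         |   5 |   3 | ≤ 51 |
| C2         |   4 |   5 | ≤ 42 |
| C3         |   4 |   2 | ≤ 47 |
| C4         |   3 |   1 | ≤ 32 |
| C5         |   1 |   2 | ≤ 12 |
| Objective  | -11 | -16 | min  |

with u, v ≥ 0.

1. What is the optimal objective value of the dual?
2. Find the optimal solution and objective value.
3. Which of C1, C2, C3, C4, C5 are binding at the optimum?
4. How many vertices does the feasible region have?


1. -120
2. u = 8, v = 2, z = -120
3. C2, C5
4. 5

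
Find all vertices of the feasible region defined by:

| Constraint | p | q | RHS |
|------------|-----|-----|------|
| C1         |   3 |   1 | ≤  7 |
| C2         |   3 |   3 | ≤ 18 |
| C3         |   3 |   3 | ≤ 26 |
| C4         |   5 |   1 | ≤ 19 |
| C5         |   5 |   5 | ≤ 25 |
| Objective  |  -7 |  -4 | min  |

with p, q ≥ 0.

(0, 0), (2.333, 0), (1, 4), (0, 5)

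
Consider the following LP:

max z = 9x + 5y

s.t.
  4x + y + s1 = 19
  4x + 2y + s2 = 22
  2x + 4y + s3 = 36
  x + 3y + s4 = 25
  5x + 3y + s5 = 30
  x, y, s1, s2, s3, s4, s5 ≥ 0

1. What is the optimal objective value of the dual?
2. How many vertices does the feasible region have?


1. 52
2. 6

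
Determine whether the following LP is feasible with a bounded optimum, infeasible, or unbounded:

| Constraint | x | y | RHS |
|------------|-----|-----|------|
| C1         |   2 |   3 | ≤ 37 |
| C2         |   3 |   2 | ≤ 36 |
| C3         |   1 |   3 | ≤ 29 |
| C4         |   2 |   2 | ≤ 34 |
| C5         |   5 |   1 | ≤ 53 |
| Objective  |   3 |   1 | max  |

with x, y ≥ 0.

Feasible with a bounded optimal solution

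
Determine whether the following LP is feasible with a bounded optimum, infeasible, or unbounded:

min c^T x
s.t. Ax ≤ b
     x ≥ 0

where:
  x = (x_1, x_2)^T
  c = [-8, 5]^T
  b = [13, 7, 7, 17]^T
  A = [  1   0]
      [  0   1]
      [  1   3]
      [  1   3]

Feasible with a bounded optimal solution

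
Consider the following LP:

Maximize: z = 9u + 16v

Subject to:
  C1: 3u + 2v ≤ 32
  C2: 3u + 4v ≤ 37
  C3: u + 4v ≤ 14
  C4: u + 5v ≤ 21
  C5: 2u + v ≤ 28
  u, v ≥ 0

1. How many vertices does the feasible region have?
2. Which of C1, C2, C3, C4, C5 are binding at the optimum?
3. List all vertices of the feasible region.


1. 4
2. C1, C3
3. (0, 0), (10.67, 0), (10, 1), (0, 3.5)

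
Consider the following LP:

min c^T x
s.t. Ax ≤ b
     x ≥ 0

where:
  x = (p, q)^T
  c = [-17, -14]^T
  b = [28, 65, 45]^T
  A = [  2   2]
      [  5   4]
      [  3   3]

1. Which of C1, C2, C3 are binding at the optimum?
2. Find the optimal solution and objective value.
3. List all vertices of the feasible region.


1. C1, C2
2. p = 9, q = 5, z = -223
3. (0, 0), (13, 0), (9, 5), (0, 14)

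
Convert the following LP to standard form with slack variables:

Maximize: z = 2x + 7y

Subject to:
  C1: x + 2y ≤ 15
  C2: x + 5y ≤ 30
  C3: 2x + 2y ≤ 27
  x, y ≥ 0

max z = 2x + 7y

s.t.
  x + 2y + s1 = 15
  x + 5y + s2 = 30
  2x + 2y + s3 = 27
  x, y, s1, s2, s3 ≥ 0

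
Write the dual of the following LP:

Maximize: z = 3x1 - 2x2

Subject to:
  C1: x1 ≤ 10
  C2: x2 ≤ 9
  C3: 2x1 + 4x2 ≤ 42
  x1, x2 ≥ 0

Primal max cᵀx s.t. Ax ≤ b, x ≥ 0  →  Dual min bᵀy s.t. Aᵀy ≥ c, y ≥ 0.

Minimize: z = 10y1 + 9y2 + 42y3

Subject to:
  y1 + 2y3 ≥ 3
  y2 + 4y3 ≥ -2
  y1, y2, y3 ≥ 0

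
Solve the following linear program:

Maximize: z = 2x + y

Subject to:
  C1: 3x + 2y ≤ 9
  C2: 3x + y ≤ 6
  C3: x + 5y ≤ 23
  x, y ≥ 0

Evaluate the objective at each vertex of the feasible region:
  z(0, 0) = 0
  z(2, 0) = 4
  z(1, 3) = 5  ←
  z(0, 4.5) = 4.5
The maximum is at x = 1, y = 3.

x = 1, y = 3, z = 5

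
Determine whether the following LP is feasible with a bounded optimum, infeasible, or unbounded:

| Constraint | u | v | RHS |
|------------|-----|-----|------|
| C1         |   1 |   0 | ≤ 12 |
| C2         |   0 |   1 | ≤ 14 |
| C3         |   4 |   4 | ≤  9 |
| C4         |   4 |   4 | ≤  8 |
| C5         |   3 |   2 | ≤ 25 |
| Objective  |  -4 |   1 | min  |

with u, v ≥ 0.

Feasible with a bounded optimal solution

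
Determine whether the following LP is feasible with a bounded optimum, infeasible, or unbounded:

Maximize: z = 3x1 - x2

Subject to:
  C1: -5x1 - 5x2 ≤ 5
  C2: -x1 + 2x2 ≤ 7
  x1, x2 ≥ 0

Unbounded (objective can increase without bound)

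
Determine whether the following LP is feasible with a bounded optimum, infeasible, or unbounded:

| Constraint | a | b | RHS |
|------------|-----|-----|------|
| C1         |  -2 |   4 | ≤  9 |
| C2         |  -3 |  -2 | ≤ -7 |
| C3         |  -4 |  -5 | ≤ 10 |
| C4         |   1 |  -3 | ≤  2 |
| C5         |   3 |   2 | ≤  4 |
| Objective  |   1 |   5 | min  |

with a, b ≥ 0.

Infeasible (no feasible solution exists)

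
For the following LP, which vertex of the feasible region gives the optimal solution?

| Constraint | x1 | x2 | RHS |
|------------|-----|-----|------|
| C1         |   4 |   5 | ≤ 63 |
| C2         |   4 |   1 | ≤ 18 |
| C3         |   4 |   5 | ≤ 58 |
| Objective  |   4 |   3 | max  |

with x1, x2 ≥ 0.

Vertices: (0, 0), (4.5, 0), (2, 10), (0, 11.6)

Evaluate the objective at each vertex of the feasible region:
  z(0, 0) = 0
  z(4.5, 0) = 18
  z(2, 10) = 38  ←
  z(0, 11.6) = 34.8
The maximum is at x1 = 2, x2 = 10.

(2, 10)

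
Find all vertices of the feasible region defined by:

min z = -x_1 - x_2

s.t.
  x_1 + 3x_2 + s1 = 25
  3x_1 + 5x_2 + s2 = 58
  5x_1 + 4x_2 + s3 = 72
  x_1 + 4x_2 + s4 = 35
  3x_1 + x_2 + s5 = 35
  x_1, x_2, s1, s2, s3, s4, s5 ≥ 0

(0, 0), (11.67, 0), (10, 5), (0, 8.333)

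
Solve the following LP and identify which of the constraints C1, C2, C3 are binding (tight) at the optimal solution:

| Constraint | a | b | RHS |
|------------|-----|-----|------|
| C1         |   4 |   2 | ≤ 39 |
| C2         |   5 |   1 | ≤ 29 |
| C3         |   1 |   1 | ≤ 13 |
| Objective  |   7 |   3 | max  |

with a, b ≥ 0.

At a = 4, b = 9, compute slack b - a·x for each constraint:
  C1: 39 − 34 = 5  (slack)
  C2: 29 − 29 = 0  (binding)
  C3: 13 − 13 = 0  (binding)

Optimal: a = 4, b = 9
Binding: C2, C3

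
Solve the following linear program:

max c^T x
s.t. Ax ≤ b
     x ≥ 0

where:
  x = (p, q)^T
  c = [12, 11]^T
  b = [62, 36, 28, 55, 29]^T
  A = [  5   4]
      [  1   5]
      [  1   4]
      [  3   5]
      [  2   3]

Evaluate the objective at each vertex of the feasible region:
  z(0, 0) = 0
  z(12.4, 0) = 148.8
  z(10, 3) = 153  ←
  z(6.4, 5.4) = 136.2
  z(0, 7) = 77
The maximum is at p = 10, q = 3.

p = 10, q = 3, z = 153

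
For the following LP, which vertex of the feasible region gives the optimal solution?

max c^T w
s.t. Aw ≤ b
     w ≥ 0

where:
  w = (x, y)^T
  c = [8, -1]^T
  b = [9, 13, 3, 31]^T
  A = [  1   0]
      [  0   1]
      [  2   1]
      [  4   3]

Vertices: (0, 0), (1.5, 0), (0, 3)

Evaluate the objective at each vertex of the feasible region:
  z(0, 0) = 0
  z(1.5, 0) = 12  ←
  z(0, 3) = -3
The maximum is at x = 1.5, y = 0.

(1.5, 0)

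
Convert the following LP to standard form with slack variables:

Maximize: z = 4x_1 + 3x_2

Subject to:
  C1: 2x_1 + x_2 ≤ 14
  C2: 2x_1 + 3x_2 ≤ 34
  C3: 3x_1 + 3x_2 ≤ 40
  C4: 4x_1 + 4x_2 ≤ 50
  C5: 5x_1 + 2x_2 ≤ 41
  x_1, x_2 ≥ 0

max z = 4x_1 + 3x_2

s.t.
  2x_1 + x_2 + s1 = 14
  2x_1 + 3x_2 + s2 = 34
  3x_1 + 3x_2 + s3 = 40
  4x_1 + 4x_2 + s4 = 50
  5x_1 + 2x_2 + s5 = 41
  x_1, x_2, s1, s2, s3, s4, s5 ≥ 0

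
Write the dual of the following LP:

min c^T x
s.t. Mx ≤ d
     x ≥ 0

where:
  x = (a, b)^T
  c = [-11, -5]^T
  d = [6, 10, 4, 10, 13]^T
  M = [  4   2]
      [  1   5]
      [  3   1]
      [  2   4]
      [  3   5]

Primal min cᵀx s.t. Ax ≤ b, x ≥ 0  →  Dual max −bᵀy s.t. Aᵀy ≥ −c, y ≥ 0.

Maximize: z = -6y1 - 10y2 - 4y3 - 10y4 - 13y5

Subject to:
  4y1 + y2 + 3y3 + 2y4 + 3y5 ≥ 11
  2y1 + 5y2 + y3 + 4y4 + 5y5 ≥ 5
  y1, y2, y3, y4, y5 ≥ 0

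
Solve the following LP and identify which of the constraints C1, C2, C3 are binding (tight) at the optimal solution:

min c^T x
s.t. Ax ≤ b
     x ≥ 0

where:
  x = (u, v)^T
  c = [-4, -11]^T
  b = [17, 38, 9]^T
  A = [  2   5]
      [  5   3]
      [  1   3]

At u = 6, v = 1, compute slack b - a·x for each constraint:
  C1: 17 − 17 = 0  (binding)
  C2: 38 − 33 = 5  (slack)
  C3: 9 − 9 = 0  (binding)

Optimal: u = 6, v = 1
Binding: C1, C3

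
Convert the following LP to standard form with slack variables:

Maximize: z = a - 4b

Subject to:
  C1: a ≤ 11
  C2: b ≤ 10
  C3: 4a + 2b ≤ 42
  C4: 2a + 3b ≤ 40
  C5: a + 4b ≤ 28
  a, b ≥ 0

max z = a - 4b

s.t.
  a + s1 = 11
  b + s2 = 10
  4a + 2b + s3 = 42
  2a + 3b + s4 = 40
  a + 4b + s5 = 28
  a, b, s1, s2, s3, s4, s5 ≥ 0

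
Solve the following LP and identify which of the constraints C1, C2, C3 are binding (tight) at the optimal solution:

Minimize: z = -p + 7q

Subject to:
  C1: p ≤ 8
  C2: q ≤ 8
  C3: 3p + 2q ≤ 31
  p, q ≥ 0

At p = 8, q = 0, compute slack b - a·x for each constraint:
  C1: 8 − 8 = 0  (binding)
  C2: 8 − 0 = 8  (slack)
  C3: 31 − 24 = 7  (slack)

Optimal: p = 8, q = 0
Binding: C1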